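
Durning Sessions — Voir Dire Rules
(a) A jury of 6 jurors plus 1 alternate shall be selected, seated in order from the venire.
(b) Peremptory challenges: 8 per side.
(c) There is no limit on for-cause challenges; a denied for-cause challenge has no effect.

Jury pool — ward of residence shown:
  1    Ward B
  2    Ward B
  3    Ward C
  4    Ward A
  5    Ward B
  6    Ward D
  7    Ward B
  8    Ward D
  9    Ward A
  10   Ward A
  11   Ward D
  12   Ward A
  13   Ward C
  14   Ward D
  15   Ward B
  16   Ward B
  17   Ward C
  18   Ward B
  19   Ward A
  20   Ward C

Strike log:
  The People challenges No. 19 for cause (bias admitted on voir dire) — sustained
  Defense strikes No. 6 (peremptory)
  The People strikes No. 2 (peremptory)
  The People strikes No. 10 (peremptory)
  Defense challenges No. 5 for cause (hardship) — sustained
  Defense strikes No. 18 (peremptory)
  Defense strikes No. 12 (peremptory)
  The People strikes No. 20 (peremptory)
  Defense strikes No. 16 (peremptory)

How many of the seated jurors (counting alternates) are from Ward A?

2

Removed: #2, #5, #6, #10, #12, #16, #18, #19, #20.
Seated (7 incl. alternates): #1, #3, #4, #7, #8, #9, #11.
Of those, in Ward A: #4, #9 → 2.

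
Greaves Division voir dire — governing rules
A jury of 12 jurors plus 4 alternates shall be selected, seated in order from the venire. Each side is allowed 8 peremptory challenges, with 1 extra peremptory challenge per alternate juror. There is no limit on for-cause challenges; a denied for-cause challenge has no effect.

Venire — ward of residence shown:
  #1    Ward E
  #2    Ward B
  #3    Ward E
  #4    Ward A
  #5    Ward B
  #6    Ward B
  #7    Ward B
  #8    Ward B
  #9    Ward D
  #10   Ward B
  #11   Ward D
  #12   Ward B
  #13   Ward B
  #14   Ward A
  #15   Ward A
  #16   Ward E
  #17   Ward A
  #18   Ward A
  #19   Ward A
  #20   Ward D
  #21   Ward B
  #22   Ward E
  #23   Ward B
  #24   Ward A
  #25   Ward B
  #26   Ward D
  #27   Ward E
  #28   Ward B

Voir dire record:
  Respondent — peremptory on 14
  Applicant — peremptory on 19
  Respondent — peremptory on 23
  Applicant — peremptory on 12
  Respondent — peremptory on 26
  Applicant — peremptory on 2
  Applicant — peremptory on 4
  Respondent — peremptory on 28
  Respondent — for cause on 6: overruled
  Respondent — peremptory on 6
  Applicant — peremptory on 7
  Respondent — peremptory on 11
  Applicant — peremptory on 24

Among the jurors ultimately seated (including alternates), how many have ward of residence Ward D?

2

Removed: #2, #4, #6, #7, #11, #12, #14, #19, #23, #24, #26, #28.
Seated (16 incl. alternates): #1, #3, #5, #8, #9, #10, #13, #15, #16, #17, #18, #20, #21, #22, #25, #27.
Of those, in Ward D: #9, #20 → 2.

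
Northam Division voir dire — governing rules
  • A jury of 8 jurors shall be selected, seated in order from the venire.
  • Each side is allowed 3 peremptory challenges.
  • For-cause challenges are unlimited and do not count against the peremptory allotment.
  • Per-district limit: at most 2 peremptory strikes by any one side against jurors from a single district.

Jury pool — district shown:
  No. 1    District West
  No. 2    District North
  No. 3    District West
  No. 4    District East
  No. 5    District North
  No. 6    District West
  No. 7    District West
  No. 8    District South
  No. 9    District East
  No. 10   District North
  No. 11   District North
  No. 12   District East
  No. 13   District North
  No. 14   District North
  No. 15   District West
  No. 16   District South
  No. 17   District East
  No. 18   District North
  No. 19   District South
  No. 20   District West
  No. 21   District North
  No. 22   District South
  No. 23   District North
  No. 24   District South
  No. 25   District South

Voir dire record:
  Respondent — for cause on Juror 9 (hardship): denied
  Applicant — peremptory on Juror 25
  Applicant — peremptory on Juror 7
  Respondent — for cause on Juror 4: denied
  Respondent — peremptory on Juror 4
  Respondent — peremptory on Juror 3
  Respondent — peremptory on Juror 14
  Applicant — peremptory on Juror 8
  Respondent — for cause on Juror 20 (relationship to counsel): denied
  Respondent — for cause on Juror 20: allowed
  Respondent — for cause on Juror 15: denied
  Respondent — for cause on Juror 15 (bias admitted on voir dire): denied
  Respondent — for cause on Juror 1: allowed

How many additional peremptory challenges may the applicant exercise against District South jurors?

0

Applicant peremptories so far: #25, #7, #8 — 3 of 3 used, 0 left overall.
Against District South: #25, #8 — 2 used; per-district cap 2 leaves 0.
Binding limit: min(0, 0) = 0.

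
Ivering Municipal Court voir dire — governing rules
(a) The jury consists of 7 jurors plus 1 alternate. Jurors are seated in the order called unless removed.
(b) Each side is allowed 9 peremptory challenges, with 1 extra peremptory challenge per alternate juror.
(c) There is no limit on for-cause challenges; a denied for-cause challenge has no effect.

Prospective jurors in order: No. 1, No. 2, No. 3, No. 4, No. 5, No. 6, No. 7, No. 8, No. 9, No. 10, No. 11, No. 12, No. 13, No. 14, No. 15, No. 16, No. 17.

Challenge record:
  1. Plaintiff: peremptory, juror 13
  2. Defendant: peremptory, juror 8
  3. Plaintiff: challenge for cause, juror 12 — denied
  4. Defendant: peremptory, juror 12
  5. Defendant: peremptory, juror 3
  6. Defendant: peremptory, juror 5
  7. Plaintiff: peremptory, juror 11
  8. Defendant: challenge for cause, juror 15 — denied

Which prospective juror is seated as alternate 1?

Removed: #3, #5, #8, #11, #12, #13. (#15 stays — for-cause denied.)
Seating in order: seats 1–7 → #1, #2, #4, #6, #7, #9, #10; alternates → #14.
So alternate 1 is #14.

14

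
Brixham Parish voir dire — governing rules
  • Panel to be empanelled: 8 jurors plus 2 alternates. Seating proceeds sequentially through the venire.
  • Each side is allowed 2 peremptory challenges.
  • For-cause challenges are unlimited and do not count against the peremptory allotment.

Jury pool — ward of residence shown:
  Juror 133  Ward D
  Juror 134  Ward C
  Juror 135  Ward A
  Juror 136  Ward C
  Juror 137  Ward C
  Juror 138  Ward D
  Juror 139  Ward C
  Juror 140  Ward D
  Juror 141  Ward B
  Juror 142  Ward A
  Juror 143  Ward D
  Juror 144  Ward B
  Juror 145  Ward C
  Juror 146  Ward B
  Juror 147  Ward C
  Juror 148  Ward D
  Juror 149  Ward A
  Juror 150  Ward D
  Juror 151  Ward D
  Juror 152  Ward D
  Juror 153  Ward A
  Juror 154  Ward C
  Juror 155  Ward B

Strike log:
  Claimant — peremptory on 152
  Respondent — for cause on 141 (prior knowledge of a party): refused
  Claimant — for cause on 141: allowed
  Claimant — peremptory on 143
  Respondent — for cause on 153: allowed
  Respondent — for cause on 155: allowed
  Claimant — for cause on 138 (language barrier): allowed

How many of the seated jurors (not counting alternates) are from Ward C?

Removed: #138, #141, #143, #152, #153, #155.
Seated jurors 1–8: #133, #134, #135, #136, #137, #139, #140, #142 (alternates #144, #145 not counted).
Of those, in Ward C: #134, #136, #137, #139 → 4.

4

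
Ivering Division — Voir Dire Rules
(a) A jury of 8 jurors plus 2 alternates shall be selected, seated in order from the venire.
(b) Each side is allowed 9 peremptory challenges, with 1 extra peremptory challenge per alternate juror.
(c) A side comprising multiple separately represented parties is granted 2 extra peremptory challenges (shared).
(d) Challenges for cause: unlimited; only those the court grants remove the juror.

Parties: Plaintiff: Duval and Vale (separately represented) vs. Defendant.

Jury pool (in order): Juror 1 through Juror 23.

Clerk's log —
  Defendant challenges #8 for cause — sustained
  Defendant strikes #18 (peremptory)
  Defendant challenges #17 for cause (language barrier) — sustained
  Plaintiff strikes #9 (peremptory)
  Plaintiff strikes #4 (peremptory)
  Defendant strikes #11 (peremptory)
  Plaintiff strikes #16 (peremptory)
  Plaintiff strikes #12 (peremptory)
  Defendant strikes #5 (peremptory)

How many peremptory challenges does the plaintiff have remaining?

Plaintiff allotment: 9 base + 1 × 2 alternates + 2 multi-party = 13.
Plaintiff peremptories used: #9, #4, #16, #12 — 4.
Remaining: 13 − 4 = 9.

9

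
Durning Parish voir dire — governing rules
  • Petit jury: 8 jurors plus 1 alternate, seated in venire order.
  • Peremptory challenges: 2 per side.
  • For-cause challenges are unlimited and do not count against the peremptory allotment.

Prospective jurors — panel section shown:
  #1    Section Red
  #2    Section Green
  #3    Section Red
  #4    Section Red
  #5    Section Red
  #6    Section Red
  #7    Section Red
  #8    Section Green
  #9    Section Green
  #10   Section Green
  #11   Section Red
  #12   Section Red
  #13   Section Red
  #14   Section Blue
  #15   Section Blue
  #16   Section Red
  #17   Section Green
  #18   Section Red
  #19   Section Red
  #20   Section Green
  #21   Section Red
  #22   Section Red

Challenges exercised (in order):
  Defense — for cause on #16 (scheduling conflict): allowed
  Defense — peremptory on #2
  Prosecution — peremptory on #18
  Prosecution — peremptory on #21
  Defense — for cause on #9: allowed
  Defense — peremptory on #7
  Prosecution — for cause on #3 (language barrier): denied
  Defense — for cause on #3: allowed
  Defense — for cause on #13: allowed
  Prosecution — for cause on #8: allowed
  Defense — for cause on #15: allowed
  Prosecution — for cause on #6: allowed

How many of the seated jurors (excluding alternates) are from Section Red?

Removed: #2, #3, #6, #7, #8, #9, #13, #15, #16, #18, #21.
Seated jurors 1–8: #1, #4, #5, #10, #11, #12, #14, #17 (alternates #19 not counted).
Of those, in Section Red: #1, #4, #5, #11, #12 → 5.

5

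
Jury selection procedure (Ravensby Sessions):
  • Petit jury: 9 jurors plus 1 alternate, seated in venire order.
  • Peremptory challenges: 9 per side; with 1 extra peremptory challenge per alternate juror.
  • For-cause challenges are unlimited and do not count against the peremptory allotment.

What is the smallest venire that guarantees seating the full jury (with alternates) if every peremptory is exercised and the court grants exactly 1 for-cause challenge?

31

Seats to fill: 9 + 1 alternates = 10.
Peremptories: 9 + 1×1 = 10 per side × 2 sides = 20.
For-cause removals: 1.
Minimum venire: 10 + 20 + 1 = 31.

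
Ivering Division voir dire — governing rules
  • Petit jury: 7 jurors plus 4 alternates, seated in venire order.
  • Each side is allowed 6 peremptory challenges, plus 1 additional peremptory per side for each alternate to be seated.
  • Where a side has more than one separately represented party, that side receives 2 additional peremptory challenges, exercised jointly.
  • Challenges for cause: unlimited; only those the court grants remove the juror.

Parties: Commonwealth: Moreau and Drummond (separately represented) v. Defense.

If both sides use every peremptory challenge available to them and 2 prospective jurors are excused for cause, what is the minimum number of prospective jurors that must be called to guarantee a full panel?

35

Seats to fill: 7 + 4 alternates = 11.
Peremptories — Commonwealth: 6 + 1×4 + 2 = 12; Defense: 6 + 1×4 = 10; total 22.
For-cause removals: 2.
Minimum venire: 11 + 22 + 2 = 35.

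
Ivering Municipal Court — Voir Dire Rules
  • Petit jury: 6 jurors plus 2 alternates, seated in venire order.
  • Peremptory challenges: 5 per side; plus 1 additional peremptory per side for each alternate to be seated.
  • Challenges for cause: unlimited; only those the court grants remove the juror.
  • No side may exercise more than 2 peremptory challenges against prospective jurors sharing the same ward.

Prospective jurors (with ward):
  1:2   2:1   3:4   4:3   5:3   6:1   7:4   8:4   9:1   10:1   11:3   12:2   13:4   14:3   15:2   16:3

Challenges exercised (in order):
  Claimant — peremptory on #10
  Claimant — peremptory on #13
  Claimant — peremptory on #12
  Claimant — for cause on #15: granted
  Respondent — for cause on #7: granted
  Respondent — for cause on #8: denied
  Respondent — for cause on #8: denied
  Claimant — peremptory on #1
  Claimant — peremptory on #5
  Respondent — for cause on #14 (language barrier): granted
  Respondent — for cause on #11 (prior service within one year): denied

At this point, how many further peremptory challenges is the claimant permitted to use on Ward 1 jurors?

1

Claimant peremptories so far: #10, #13, #12, #1, #5 — 5 of 7 used, 2 left overall.
Against Ward 1: #10 — 1 used; per-ward cap 2 leaves 1.
Binding limit: min(2, 1) = 1.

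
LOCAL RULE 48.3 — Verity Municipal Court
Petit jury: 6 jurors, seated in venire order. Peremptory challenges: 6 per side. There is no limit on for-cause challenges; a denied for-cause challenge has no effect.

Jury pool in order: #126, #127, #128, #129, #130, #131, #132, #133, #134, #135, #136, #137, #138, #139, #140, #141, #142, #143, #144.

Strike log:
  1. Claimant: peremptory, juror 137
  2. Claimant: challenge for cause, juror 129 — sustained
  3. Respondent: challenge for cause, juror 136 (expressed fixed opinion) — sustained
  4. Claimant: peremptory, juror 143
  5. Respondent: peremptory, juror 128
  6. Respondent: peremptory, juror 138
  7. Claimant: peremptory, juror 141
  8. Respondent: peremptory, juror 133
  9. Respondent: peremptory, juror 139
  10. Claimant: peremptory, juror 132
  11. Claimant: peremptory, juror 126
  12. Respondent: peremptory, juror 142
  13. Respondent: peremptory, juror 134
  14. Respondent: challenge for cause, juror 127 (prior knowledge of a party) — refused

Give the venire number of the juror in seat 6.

144

Removed: #126, #128, #129, #132, #133, #134, #136, #137, #138, #139, #141, #142, #143. (#127 stays — for-cause denied.)
Seating in order: seats 1–6 → #127, #130, #131, #135, #140, #144.
So seat 6 is #144.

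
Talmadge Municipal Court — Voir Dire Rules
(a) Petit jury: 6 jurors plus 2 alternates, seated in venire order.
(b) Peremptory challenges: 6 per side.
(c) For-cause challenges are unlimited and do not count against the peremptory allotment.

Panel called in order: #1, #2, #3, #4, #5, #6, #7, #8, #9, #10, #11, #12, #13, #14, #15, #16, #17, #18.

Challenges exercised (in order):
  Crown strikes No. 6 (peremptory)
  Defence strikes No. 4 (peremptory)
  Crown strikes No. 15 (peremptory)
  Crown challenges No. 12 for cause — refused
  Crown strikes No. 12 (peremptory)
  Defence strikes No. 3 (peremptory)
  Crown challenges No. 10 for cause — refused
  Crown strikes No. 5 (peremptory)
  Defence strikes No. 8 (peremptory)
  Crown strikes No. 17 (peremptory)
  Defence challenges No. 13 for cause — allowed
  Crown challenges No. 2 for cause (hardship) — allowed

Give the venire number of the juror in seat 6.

14

Removed: #2, #3, #4, #5, #6, #8, #12, #13, #15, #17. (#10 stays — for-cause denied.)
Filling seats in venire order through position 6: #1, #7, #9, #10, #11, #14.
So seat 6 is #14.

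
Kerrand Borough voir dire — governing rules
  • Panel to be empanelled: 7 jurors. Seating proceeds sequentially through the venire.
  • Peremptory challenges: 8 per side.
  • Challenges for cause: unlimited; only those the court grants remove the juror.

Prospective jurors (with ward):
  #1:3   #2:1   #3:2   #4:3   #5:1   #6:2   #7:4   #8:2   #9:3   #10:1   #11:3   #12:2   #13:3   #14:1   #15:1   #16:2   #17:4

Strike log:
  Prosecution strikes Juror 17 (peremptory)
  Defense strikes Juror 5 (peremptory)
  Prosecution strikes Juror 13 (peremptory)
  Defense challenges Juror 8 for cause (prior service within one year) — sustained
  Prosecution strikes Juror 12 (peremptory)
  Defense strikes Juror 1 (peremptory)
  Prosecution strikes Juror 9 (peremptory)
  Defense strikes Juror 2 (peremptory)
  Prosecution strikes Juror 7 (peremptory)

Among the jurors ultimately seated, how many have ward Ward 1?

3

Removed: #1, #2, #5, #7, #8, #9, #12, #13, #17.
Seated jurors 1–7: #3, #4, #6, #10, #11, #14, #15.
Of those, in Ward 1: #10, #14, #15 → 3.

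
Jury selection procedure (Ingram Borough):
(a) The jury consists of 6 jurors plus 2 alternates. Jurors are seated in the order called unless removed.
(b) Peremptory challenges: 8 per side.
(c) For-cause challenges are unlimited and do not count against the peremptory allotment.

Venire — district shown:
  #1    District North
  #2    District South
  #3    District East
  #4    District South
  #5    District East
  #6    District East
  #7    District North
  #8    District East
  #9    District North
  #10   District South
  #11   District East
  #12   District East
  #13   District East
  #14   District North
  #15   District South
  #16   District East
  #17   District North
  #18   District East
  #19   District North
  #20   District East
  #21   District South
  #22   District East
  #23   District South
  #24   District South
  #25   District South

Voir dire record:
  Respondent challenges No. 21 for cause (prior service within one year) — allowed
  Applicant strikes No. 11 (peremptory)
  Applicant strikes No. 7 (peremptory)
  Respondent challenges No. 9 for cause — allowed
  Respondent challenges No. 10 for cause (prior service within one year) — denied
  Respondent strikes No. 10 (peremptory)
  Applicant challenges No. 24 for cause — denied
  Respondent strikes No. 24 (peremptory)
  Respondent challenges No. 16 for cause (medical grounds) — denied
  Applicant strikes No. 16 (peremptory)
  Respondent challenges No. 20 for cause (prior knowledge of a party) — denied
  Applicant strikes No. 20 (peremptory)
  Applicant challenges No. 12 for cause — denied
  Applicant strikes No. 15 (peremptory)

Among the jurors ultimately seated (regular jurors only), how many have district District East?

3

Removed: #7, #9, #10, #11, #15, #16, #20, #21, #24.
Seated jurors 1–6: #1, #2, #3, #4, #5, #6 (alternates #8, #12 not counted).
Of those, in District East: #3, #5, #6 → 3.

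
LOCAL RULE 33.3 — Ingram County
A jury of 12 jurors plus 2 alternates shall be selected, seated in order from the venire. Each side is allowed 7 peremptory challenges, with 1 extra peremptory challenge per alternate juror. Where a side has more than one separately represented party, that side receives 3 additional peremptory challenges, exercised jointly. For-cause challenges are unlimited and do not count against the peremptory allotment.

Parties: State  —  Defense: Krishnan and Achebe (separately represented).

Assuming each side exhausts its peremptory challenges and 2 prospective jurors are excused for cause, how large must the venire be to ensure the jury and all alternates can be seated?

Seats to fill: 12 + 2 alternates = 14.
Peremptories — State: 7 + 1×2 = 9; Defense: 7 + 1×2 + 3 = 12; total 21.
For-cause removals: 2.
Minimum venire: 14 + 21 + 2 = 37.

37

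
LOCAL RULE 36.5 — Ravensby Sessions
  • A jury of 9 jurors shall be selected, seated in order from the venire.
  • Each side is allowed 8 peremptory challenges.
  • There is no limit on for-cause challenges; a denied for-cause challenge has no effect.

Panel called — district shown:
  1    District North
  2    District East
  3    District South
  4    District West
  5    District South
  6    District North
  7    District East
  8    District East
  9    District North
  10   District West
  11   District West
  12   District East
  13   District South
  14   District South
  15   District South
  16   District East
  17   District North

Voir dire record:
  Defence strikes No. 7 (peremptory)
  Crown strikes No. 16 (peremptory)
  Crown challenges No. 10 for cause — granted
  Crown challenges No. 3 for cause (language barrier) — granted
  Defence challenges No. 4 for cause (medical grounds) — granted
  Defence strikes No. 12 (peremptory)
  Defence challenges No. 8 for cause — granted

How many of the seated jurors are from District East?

Removed: #3, #4, #7, #8, #10, #12, #16.
Seated jurors 1–9: #1, #2, #5, #6, #9, #11, #13, #14, #15.
Of those, in District East: #2 → 1.

1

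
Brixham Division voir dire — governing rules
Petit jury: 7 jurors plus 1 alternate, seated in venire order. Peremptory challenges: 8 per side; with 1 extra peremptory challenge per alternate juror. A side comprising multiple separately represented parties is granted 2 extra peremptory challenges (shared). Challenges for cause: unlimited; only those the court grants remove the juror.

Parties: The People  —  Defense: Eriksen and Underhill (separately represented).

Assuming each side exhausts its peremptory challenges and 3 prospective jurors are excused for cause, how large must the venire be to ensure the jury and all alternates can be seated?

31

Seats to fill: 7 + 1 alternates = 8.
Peremptories — The People: 8 + 1×1 = 9; Defense: 8 + 1×1 + 2 = 11; total 20.
For-cause removals: 3.
Minimum venire: 8 + 20 + 3 = 31.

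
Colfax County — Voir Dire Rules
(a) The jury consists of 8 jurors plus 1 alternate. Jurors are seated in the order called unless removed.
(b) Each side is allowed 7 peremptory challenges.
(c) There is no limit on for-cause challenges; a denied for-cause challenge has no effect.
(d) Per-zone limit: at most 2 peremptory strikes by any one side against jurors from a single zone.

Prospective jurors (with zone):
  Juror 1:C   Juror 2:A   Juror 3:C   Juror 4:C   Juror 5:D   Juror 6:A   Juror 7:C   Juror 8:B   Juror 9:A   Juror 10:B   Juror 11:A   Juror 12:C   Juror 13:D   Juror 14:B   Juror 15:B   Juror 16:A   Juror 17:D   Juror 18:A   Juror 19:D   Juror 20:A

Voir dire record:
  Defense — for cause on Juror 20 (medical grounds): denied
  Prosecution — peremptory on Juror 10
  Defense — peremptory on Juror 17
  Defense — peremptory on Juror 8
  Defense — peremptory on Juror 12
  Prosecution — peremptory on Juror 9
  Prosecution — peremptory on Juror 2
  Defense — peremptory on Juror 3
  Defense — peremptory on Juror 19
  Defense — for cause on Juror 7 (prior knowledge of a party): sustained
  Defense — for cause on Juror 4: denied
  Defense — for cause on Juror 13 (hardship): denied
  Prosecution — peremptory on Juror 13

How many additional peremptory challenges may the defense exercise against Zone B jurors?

1

Defense peremptories so far: #17, #8, #12, #3, #19 — 5 of 7 used, 2 left overall.
Against Zone B: #8 — 1 used; per-zone cap 2 leaves 1.
Binding limit: min(2, 1) = 1.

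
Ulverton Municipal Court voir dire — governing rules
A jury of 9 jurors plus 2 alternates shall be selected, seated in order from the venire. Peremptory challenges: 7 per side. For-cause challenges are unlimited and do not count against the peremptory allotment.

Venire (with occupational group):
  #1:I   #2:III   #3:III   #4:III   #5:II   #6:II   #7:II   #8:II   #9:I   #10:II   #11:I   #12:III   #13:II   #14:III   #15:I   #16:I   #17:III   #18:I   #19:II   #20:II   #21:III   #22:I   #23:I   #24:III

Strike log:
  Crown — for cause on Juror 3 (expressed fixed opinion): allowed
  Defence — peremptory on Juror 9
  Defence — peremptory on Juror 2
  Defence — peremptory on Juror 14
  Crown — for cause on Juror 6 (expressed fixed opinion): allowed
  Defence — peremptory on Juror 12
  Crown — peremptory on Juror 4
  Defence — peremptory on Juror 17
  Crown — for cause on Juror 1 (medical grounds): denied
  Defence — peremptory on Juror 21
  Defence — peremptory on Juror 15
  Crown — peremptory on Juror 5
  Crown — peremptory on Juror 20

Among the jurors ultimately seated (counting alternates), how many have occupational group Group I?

Removed: #2, #3, #4, #5, #6, #9, #12, #14, #15, #17, #20, #21.
Seated (11 incl. alternates): #1, #7, #8, #10, #11, #13, #16, #18, #19, #22, #23.
Of those, in Group I: #1, #11, #16, #18, #22, #23 → 6.

6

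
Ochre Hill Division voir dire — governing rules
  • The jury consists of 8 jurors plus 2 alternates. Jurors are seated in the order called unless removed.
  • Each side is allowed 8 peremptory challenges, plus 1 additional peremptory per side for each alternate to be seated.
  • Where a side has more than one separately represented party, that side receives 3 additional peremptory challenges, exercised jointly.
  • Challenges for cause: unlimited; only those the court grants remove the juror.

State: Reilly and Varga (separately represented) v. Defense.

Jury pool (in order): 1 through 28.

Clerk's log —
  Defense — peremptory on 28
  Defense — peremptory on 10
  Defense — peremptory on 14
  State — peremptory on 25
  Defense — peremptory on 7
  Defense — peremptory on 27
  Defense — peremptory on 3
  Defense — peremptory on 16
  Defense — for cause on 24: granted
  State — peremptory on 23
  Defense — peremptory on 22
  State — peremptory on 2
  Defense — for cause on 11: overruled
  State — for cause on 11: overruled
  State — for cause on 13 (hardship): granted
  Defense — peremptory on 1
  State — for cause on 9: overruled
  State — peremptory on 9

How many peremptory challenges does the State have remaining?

State allotment: 8 base + 1 × 2 alternates + 3 multi-party = 13.
State peremptories used: #25, #23, #2, #9 — 4 (for-cause on #11, #13, #9 don't count).
Remaining: 13 − 4 = 9.

9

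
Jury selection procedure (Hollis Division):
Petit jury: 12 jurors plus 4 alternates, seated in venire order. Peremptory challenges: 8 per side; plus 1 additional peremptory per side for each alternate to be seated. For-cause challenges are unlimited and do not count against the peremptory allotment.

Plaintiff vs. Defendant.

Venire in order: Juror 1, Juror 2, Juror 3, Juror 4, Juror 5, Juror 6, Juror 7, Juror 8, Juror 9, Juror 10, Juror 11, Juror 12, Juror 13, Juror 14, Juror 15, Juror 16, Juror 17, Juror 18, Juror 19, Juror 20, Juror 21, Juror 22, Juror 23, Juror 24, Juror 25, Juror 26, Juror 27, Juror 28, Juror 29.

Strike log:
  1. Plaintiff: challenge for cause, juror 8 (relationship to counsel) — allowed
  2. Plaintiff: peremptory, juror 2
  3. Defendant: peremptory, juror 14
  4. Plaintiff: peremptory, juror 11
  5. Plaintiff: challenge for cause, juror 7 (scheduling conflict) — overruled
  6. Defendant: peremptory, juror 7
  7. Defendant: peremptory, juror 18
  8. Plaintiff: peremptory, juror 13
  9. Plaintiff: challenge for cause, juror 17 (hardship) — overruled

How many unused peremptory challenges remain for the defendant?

Defendant allotment: 8 base + 1 × 4 alternates = 12.
Defendant peremptories used: #14, #7, #18 — 3.
Remaining: 12 − 3 = 9.

9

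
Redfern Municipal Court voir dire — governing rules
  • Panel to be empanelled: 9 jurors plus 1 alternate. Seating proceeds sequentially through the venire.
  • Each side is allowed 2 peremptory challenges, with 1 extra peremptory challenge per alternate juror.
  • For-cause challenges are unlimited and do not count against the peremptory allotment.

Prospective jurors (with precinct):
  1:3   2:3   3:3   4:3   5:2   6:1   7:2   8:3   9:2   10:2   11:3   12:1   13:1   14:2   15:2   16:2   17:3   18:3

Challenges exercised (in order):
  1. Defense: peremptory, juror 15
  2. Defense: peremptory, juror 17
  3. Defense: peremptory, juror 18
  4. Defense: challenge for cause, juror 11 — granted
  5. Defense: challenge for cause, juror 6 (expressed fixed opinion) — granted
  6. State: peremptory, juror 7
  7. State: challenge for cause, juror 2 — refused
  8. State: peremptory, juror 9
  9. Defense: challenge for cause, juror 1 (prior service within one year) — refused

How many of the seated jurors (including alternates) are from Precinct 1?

Removed: #6, #7, #9, #11, #15, #17, #18.
Seated (10 incl. alternates): #1, #2, #3, #4, #5, #8, #10, #12, #13, #14.
Of those, in Precinct 1: #12, #13 → 2.

2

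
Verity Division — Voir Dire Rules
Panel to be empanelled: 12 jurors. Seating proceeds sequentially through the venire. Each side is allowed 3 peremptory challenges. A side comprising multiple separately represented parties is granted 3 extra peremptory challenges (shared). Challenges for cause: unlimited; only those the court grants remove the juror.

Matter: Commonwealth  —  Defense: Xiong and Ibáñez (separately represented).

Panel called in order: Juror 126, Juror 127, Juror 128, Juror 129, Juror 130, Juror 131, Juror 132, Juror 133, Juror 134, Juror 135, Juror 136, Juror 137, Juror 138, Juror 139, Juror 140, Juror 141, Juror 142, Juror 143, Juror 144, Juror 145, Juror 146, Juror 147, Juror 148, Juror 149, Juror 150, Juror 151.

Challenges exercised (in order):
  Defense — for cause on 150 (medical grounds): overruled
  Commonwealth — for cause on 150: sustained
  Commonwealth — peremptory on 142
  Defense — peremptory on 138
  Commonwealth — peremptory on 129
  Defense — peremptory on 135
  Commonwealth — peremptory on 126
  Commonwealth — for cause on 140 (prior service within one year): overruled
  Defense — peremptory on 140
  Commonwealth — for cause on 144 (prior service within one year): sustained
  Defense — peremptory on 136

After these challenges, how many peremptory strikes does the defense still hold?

Defense allotment: 3 base + 3 multi-party = 6.
Defense peremptories used: #138, #135, #140, #136 — 4 (the for-cause on #150 doesn't count).
Remaining: 6 − 4 = 2.

2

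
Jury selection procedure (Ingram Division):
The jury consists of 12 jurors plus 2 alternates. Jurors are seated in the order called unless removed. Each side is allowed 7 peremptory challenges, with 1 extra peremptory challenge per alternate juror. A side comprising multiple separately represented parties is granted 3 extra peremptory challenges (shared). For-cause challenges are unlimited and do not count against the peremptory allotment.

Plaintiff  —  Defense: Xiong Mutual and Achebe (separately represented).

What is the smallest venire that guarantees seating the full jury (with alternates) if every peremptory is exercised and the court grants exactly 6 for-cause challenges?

Seats to fill: 12 + 2 alternates = 14.
Peremptories — Plaintiff: 7 + 1×2 = 9; Defense: 7 + 1×2 + 3 = 12; total 21.
For-cause removals: 6.
Minimum venire: 14 + 21 + 6 = 41.

41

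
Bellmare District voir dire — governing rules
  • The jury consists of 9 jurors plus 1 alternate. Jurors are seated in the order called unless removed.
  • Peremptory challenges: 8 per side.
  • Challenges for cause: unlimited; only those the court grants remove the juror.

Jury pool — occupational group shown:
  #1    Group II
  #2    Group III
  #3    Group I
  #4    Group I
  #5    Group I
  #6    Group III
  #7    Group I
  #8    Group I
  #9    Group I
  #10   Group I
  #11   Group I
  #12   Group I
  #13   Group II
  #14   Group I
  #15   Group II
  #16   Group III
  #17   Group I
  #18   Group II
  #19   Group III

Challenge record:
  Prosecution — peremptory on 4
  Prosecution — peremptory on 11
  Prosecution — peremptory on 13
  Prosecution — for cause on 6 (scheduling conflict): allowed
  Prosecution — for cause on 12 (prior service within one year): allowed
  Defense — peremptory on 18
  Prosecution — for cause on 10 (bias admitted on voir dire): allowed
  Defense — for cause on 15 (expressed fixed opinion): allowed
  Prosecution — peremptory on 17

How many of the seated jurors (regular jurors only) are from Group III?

2

Removed: #4, #6, #10, #11, #12, #13, #15, #17, #18.
Seated jurors 1–9: #1, #2, #3, #5, #7, #8, #9, #14, #16 (alternates #19 not counted).
Of those, in Group III: #2, #16 → 2.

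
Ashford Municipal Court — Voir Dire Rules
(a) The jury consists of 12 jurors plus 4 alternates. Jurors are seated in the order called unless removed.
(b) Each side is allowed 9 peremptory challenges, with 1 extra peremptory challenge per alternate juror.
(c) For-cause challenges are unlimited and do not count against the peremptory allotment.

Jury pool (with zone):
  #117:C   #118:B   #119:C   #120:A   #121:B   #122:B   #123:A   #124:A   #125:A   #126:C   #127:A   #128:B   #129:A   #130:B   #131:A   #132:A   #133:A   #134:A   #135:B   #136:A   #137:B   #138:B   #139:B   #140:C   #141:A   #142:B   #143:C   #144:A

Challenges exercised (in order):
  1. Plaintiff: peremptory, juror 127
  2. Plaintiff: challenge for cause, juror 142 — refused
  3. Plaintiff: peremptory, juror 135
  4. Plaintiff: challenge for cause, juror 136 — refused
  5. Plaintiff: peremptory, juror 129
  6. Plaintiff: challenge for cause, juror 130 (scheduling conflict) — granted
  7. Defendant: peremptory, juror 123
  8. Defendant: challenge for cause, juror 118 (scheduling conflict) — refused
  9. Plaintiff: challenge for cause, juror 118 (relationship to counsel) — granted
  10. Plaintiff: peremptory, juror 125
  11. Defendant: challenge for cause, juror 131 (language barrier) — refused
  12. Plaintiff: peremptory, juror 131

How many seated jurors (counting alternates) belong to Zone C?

Removed: #118, #123, #125, #127, #129, #130, #131, #135.
Seated (16 incl. alternates): #117, #119, #120, #121, #122, #124, #126, #128, #132, #133, #134, #136, #137, #138, #139, #140.
Of those, in Zone C: #117, #119, #126, #140 → 4.

4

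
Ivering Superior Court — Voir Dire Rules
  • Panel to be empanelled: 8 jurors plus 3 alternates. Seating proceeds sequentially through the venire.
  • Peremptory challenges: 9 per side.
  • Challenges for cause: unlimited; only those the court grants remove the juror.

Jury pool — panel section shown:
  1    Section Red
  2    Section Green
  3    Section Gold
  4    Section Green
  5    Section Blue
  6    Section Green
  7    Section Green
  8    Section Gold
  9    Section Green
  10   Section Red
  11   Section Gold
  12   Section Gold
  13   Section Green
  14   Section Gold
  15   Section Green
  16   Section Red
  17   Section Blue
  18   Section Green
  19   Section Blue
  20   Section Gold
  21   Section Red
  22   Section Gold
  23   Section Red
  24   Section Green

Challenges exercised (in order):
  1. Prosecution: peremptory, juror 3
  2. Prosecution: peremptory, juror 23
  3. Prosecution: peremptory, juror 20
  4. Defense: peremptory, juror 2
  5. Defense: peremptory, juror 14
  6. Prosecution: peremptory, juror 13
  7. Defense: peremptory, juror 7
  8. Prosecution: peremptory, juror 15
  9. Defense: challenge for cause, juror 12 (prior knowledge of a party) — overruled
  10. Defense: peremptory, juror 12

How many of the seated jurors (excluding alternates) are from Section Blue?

Removed: #2, #3, #7, #12, #13, #14, #15, #20, #23.
Seated jurors 1–8: #1, #4, #5, #6, #8, #9, #10, #11 (alternates #16, #17, #18 not counted).
Of those, in Section Blue: #5 → 1.

1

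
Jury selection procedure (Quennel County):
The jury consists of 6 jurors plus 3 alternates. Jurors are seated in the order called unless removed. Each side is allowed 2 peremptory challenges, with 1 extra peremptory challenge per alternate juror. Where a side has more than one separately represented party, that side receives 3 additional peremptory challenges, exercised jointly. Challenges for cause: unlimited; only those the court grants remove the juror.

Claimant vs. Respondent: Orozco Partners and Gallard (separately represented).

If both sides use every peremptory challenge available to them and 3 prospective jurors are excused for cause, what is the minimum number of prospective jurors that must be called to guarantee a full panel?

Seats to fill: 6 + 3 alternates = 9.
Peremptories — Claimant: 2 + 1×3 = 5; Respondent: 2 + 1×3 + 3 = 8; total 13.
For-cause removals: 3.
Minimum venire: 9 + 13 + 3 = 25.

25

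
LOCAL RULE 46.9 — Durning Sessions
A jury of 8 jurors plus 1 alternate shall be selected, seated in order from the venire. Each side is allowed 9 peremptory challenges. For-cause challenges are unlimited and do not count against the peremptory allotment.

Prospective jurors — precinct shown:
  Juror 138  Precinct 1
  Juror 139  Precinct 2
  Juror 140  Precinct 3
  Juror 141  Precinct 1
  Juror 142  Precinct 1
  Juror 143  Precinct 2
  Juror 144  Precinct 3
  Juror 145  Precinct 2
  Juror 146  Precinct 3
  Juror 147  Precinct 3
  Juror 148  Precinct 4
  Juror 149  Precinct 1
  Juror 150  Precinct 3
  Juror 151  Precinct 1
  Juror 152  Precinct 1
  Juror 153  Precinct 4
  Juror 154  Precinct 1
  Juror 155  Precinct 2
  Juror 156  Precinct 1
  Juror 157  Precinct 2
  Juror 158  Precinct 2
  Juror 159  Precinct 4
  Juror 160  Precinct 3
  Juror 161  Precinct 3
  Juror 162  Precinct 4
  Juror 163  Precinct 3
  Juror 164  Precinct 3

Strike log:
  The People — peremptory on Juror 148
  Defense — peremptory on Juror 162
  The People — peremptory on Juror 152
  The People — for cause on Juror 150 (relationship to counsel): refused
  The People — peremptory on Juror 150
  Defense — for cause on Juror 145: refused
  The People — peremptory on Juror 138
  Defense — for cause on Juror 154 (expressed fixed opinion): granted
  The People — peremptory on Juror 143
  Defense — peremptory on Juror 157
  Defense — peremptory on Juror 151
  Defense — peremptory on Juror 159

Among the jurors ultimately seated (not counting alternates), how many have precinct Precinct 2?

Removed: #138, #143, #148, #150, #151, #152, #154, #157, #159, #162.
Seated jurors 1–8: #139, #140, #141, #142, #144, #145, #146, #147 (alternates #149 not counted).
Of those, in Precinct 2: #139, #145 → 2.

2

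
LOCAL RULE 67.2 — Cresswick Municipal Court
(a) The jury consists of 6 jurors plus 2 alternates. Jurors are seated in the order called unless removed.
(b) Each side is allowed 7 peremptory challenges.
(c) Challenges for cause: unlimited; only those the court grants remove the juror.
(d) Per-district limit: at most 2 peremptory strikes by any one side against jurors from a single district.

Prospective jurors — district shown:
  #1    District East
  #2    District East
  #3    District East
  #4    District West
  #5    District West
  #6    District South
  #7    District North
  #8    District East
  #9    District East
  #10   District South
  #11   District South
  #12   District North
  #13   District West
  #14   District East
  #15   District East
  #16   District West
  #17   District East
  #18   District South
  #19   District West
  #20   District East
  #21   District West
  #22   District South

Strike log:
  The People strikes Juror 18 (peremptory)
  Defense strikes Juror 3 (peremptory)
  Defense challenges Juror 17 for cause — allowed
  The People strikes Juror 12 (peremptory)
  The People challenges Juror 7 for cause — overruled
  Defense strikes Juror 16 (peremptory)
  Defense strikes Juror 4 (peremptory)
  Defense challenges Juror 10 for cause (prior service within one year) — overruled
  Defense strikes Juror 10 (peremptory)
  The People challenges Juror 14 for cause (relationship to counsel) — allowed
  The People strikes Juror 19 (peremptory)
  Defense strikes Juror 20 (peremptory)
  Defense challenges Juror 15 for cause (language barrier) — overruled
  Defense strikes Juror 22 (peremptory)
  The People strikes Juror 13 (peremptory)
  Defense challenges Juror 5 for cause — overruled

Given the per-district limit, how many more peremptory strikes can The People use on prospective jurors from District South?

1

The People peremptories so far: #18, #12, #19, #13 — 4 of 7 used, 3 left overall.
Against District South: #18 — 1 used; per-district cap 2 leaves 1.
Binding limit: min(3, 1) = 1.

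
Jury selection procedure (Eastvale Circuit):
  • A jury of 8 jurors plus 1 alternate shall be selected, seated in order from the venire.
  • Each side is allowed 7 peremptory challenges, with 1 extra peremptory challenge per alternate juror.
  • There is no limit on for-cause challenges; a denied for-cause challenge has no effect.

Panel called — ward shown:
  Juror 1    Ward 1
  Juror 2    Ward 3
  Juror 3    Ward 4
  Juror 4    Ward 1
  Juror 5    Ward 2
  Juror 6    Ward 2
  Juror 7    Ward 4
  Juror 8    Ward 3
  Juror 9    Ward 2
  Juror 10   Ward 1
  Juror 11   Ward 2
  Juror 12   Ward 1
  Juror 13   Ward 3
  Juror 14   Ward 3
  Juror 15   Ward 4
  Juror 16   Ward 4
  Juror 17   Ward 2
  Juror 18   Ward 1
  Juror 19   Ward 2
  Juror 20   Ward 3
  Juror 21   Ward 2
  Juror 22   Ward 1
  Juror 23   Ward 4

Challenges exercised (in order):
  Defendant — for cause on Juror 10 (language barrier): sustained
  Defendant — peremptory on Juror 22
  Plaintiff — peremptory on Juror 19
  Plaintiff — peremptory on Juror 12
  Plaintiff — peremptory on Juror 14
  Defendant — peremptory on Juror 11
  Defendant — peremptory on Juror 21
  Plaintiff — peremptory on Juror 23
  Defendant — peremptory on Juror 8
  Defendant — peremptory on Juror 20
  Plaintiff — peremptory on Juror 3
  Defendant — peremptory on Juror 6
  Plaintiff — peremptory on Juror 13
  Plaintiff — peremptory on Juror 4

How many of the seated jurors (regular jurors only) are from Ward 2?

3

Removed: #3, #4, #6, #8, #10, #11, #12, #13, #14, #19, #20, #21, #22, #23.
Seated jurors 1–8: #1, #2, #5, #7, #9, #15, #16, #17 (alternates #18 not counted).
Of those, in Ward 2: #5, #9, #17 → 3.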